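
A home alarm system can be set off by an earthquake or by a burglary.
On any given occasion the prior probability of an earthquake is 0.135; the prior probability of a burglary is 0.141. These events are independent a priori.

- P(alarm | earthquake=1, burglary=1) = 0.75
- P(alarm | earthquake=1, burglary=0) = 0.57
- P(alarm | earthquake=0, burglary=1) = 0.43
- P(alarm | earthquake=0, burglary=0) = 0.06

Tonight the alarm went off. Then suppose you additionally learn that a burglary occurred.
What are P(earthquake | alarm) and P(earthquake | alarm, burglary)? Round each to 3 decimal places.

For the numerator, keep only earthquake=true terms: 0.066100 + 0.014276 = 0.080376
Normalizer over all consistent configurations: 0.06×0.865×0.859 + 0.43×0.865×0.141 + 0.57×0.135×0.859 + 0.75×0.135×0.141 = 0.177403
Posterior = 0.080376 / 0.177403 ≈ 0.453

With the extra evidence:
P(alarm | burglary) = 0.43·0.865 + 0.75·0.135 = 0.371950 + 0.101250 = 0.473200
Of this, 0.101250 comes from 0.75·0.135 (the earthquake=true cases).
So P(earthquake | alarm, burglary) = 0.101250/0.473200 ≈ 0.214.
The drop from 0.453 to 0.214 is the explaining-away (discounting) effect.

P(earthquake | alarm) ≈ 0.453; P(earthquake | alarm, burglary) ≈ 0.214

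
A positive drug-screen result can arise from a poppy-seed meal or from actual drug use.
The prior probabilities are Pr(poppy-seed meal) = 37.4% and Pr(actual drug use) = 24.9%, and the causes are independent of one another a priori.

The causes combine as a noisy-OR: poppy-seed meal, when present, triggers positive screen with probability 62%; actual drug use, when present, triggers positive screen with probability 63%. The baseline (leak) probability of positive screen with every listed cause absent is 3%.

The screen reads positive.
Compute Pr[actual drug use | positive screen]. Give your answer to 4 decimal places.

Under noisy-OR, P(positive screen | causes) = 1 − (1−0.03)·∏(1−qᵢ) over the active causes.
For the numerator, keep only actual drug use=true terms: 0.099931 + 0.080425 = 0.180356
Denominator P(positive screen): 0.03×0.626×0.751 + 0.6411×0.626×0.249 + 0.6314×0.374×0.751 + 0.863618×0.374×0.249 = 0.371804
Posterior = 0.180356 / 0.371804 ≈ 0.4851

Pr[actual drug use | positive screen] ≈ 0.4851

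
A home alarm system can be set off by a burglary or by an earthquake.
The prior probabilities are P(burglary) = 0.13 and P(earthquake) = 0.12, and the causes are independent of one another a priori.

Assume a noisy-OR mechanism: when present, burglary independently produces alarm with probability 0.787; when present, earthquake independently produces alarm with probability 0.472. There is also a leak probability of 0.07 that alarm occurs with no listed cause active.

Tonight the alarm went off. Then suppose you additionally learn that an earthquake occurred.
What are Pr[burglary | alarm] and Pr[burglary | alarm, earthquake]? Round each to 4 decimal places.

Pr[burglary | alarm] ≈ 0.4976; Pr[burglary | alarm, earthquake] ≈ 0.2082

Under noisy-OR, P(alarm | causes) = 1 − (1−0.07)·∏(1−qᵢ) over the active causes.
Enumerate the 4 (burglary, earthquake) configurations and weight by the priors:
  P(alarm) = 0.07*0.87*0.88 + 0.50896*0.87*0.12 + 0.80191*0.13*0.88 + 0.895408*0.13*0.12
        = 0.053592 + 0.053135 + 0.091739 + 0.013968 = 0.212434
Configurations with burglary contribute 0.105707, so
  P(burglary | alarm) = 0.105707 / 0.212434 ≈ 0.4976

Now condition on the additional information:
P(alarm | earthquake) = 0.50896×0.87 + 0.895408×0.13 = 0.442795 + 0.116403 = 0.559198
Restricting to configurations with burglary present: 0.895408×0.13 = 0.116403.
So P(burglary | alarm, earthquake) = 0.116403/0.559198 ≈ 0.2082.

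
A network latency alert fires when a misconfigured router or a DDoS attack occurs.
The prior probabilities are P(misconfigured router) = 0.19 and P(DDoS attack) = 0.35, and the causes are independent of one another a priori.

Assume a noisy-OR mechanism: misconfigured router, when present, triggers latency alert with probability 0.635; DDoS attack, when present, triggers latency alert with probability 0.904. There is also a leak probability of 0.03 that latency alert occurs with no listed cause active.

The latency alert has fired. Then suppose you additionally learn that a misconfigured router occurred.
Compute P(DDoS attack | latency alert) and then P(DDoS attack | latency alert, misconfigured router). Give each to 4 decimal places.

Under noisy-OR, P(latency alert | causes) = 1 − (1−0.03)·∏(1−qᵢ) over the active causes.
Numerator (weight on configurations with DDoS attack): 0.257100 + 0.064240 = 0.321340
Normalizer over all consistent configurations: 0.03×0.81×0.65 + 0.90688×0.81×0.35 + 0.64595×0.19×0.65 + 0.966011×0.19×0.35 = 0.416910
P(DDoS attack | latency alert) = 0.321340/0.416910 ≈ 0.7708

Now also conditioning on misconfigured router=true:
For the numerator, keep only DDoS attack=true terms: 0.966011×0.35 = 0.338104
Denominator P(latency alert | misconfigured router): 0.64595×0.65 + 0.966011×0.35 = 0.757972
P(DDoS attack | latency alert, misconfigured router) = 0.338104/0.757972 ≈ 0.4461
— misconfigured router explains away the evidence for DDoS attack.

P(DDoS attack | latency alert) ≈ 0.7708; P(DDoS attack | latency alert, misconfigured router) ≈ 0.4461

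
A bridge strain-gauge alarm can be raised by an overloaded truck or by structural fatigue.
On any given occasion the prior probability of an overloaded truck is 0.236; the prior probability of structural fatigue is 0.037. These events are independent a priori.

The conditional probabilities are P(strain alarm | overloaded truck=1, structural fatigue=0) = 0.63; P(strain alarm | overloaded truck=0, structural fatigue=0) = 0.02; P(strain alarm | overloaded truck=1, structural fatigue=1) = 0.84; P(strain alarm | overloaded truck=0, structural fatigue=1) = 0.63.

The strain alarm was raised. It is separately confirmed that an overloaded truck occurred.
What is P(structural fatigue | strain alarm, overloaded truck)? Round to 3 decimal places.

P(structural fatigue | strain alarm, overloaded truck) ≈ 0.049

P(strain alarm | overloaded truck) = 0.63×0.963 + 0.84×0.037 = 0.606690 + 0.031080 = 0.637770
The structural fatigue-present share is 0.84×0.037 = 0.031080.
P(structural fatigue | strain alarm, overloaded truck) = 0.031080 / 0.637770 ≈ 0.049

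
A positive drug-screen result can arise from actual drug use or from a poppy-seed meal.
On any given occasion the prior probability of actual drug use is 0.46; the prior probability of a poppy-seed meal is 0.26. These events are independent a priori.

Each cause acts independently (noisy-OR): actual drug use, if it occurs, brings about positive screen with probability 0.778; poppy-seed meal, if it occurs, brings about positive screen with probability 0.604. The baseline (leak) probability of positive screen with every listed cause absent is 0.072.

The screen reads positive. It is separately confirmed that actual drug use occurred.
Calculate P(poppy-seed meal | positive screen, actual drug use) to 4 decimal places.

Under noisy-OR, P(positive screen | causes) = 1 − (1−0.072)·∏(1−qᵢ) over the active causes.
Enumerate both values of poppy-seed meal and weight by the priors:
  P(positive screen | actual drug use) = 0.793984·0.74 + 0.918418·0.26
        = 0.587548 + 0.238789 = 0.826337
The terms with poppy-seed meal present sum to 0.238789, so
  P(poppy-seed meal | positive screen, actual drug use) = 0.238789 / 0.826337 ≈ 0.2890

P(poppy-seed meal | positive screen, actual drug use) ≈ 0.2890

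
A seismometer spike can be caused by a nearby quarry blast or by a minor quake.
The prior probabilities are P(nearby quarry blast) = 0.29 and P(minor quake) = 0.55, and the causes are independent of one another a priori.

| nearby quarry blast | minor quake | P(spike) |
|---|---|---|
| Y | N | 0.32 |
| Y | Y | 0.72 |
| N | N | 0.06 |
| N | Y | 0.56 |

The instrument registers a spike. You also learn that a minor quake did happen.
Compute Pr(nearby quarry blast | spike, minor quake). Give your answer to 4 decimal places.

Pr(nearby quarry blast | spike, minor quake) ≈ 0.3443

P(spike | minor quake) = 0.56×0.71 + 0.72×0.29 = 0.397600 + 0.208800 = 0.606400
Restricting to configurations with nearby quarry blast present: 0.72×0.29 = 0.208800.
Hence the posterior is 0.208800/0.606400 ≈ 0.3443.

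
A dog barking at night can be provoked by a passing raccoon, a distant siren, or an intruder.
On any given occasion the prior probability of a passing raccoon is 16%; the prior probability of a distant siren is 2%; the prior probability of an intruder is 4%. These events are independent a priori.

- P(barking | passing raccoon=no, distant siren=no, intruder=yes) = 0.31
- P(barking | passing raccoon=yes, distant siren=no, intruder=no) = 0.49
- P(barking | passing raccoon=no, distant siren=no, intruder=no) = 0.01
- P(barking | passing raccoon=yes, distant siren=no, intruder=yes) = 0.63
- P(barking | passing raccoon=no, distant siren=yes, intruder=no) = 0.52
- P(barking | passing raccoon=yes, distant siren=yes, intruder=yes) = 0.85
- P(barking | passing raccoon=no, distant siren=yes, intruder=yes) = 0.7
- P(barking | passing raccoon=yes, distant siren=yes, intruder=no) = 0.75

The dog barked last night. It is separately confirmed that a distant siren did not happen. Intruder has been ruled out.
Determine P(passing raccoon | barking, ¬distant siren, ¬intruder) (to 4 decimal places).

Enumerate both values of passing raccoon and weight by the priors:
  P(barking | ¬distant siren, ¬intruder) = 0.01·0.84 + 0.49·0.16
        = 0.008400 + 0.078400 = 0.086800
The terms with passing raccoon present sum to 0.078400, so
  P(passing raccoon | barking, ¬distant siren, ¬intruder) = 0.078400 / 0.086800 ≈ 0.9032

P(passing raccoon | barking, ¬distant siren, ¬intruder) ≈ 0.9032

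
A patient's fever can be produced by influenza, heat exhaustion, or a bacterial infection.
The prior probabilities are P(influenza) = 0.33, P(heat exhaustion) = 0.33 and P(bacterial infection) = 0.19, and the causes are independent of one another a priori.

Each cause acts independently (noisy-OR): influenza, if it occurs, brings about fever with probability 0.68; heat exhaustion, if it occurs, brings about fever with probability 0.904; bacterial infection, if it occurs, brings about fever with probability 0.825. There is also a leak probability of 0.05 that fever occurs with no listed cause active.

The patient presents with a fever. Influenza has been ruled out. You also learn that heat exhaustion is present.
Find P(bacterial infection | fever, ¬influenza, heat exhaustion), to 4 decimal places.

Under noisy-OR, P(fever | causes) = 1 − (1−0.05)·∏(1−qᵢ) over the active causes.
P(fever | ¬influenza, heat exhaustion) = 0.9088·0.81 + 0.98404·0.19 = 0.736128 + 0.186968 = 0.923096
Restricting to configurations with bacterial infection present: 0.98404·0.19 = 0.186968.
So P(bacterial infection | fever, ¬influenza, heat exhaustion) = 0.186968/0.923096 ≈ 0.2025.

P(bacterial infection | fever, ¬influenza, heat exhaustion) ≈ 0.2025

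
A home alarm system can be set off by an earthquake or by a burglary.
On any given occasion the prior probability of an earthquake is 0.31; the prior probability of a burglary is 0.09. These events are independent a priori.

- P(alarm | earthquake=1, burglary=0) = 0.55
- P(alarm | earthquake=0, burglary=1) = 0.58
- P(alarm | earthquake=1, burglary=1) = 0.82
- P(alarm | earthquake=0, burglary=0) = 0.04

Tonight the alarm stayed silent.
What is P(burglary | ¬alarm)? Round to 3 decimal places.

P(¬alarm) = 0.96×0.69×0.91 + 0.42×0.69×0.09 + 0.45×0.31×0.91 + 0.18×0.31×0.09 = 0.602784 + 0.026082 + 0.126945 + 0.005022 = 0.760833
The burglary-present share is 0.026082 + 0.005022 = 0.031104.
P(burglary | ¬alarm) = 0.031104 / 0.760833 ≈ 0.041

P(burglary | ¬alarm) ≈ 0.041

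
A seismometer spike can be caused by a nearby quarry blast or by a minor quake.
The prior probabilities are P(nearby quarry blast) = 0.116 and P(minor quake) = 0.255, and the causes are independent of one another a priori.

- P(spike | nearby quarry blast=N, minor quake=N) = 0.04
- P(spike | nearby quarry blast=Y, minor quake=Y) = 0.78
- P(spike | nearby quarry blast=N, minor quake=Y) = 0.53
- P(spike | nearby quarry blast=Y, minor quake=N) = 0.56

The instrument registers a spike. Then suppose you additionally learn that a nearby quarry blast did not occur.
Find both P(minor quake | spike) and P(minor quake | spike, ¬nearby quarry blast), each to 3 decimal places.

Weight on minor quake=true, given the evidence: 0.119473 + 0.023072 = 0.142545
Denominator P(spike): 0.04×0.884×0.745 + 0.53×0.884×0.255 + 0.56×0.116×0.745 + 0.78×0.116×0.255 = 0.217283
Posterior = 0.142545 / 0.217283 ≈ 0.656

With the extra evidence:
Enumerate both values of minor quake and weight by the priors:
  P(spike | ¬nearby quarry blast) = 0.04×0.745 + 0.53×0.255
        = 0.029800 + 0.135150 = 0.164950
The terms with minor quake present sum to 0.135150, so
  P(minor quake | spike, ¬nearby quarry blast) = 0.135150 / 0.164950 ≈ 0.819

P(minor quake | spike) ≈ 0.656; P(minor quake | spike, ¬nearby quarry blast) ≈ 0.819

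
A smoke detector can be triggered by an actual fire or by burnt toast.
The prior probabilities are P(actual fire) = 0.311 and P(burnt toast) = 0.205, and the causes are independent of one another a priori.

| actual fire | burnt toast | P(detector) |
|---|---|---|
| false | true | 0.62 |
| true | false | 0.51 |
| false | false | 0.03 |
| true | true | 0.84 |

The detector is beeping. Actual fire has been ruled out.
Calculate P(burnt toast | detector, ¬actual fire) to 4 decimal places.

P(burnt toast | detector, ¬actual fire) ≈ 0.8420

Numerator (weight on configurations with burnt toast): 0.62·0.205 = 0.127100
Denominator P(detector | ¬actual fire): 0.03·0.795 + 0.62·0.205 = 0.150950
Posterior = 0.127100 / 0.150950 ≈ 0.8420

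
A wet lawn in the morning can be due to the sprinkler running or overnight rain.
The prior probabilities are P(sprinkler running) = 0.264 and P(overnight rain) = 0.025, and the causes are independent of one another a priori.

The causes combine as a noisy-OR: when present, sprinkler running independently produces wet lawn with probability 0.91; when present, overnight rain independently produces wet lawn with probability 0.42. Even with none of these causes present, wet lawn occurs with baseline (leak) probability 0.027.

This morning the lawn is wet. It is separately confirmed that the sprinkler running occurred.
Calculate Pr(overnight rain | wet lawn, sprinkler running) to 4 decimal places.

Under noisy-OR, P(wet lawn | causes) = 1 − (1−0.027)·∏(1−qᵢ) over the active causes.
By total probability over both values of overnight rain:
  P(wet lawn | sprinkler running) = 0.91243·0.975 + 0.949209·0.025
        = 0.889619 + 0.023730 = 0.913349
Configurations with overnight rain contribute 0.023730, so
  P(overnight rain | wet lawn, sprinkler running) = 0.023730 / 0.913349 ≈ 0.0260

Pr(overnight rain | wet lawn, sprinkler running) ≈ 0.0260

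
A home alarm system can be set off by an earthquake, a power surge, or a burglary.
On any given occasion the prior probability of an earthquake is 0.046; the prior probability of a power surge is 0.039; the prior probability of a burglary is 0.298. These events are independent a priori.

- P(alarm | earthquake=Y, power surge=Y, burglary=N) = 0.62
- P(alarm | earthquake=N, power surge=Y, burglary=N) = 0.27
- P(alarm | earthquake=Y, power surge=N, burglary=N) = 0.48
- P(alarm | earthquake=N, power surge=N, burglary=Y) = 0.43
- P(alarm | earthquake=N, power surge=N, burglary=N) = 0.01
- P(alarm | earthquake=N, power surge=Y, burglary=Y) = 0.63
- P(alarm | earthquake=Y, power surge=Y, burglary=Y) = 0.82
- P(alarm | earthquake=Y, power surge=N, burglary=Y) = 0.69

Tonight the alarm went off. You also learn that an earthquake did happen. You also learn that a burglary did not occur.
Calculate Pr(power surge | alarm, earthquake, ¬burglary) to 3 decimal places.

By total probability over both values of power surge:
  P(alarm | earthquake, ¬burglary) = 0.48*0.961 + 0.62*0.039
        = 0.461280 + 0.024180 = 0.485460
Keeping only the power surge-present terms gives 0.024180, so
  P(power surge | alarm, earthquake, ¬burglary) = 0.024180 / 0.485460 ≈ 0.050

Pr(power surge | alarm, earthquake, ¬burglary) ≈ 0.050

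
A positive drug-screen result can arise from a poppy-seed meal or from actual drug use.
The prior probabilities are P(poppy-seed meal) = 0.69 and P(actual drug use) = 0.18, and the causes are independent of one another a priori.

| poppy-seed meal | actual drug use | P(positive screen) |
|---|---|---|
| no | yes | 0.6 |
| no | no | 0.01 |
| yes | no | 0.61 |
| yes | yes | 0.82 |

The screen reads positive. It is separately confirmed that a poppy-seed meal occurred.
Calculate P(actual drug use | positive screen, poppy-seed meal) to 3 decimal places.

P(positive screen | poppy-seed meal) = 0.61·0.82 + 0.82·0.18 = 0.500200 + 0.147600 = 0.647800
The actual drug use-present share is 0.82·0.18 = 0.147600.
So P(actual drug use | positive screen, poppy-seed meal) = 0.147600/0.647800 ≈ 0.228.

P(actual drug use | positive screen, poppy-seed meal) ≈ 0.228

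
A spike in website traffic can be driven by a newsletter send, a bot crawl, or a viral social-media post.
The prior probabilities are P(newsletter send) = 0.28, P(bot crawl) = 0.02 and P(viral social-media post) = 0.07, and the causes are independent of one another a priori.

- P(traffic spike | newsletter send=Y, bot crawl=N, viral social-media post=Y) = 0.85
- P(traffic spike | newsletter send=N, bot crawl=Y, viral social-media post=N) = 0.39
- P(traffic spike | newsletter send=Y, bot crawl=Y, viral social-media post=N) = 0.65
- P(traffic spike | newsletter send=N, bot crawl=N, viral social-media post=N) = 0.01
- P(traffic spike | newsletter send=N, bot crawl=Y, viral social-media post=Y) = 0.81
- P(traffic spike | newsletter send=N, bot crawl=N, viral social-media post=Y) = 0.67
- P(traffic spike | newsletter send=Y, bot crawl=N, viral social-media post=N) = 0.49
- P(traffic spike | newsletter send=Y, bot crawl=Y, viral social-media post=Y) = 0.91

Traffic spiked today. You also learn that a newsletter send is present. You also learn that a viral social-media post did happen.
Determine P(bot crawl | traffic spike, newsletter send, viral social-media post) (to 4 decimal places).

P(bot crawl | traffic spike, newsletter send, viral social-media post) ≈ 0.0214

Sum P(traffic spike|·) weighted by the priors over both values of bot crawl:
  P(traffic spike | newsletter send, viral social-media post) = 0.85×0.98 + 0.91×0.02
        = 0.833000 + 0.018200 = 0.851200
Configurations with bot crawl contribute 0.018200, so
  P(bot crawl | traffic spike, newsletter send, viral social-media post) = 0.018200 / 0.851200 ≈ 0.0214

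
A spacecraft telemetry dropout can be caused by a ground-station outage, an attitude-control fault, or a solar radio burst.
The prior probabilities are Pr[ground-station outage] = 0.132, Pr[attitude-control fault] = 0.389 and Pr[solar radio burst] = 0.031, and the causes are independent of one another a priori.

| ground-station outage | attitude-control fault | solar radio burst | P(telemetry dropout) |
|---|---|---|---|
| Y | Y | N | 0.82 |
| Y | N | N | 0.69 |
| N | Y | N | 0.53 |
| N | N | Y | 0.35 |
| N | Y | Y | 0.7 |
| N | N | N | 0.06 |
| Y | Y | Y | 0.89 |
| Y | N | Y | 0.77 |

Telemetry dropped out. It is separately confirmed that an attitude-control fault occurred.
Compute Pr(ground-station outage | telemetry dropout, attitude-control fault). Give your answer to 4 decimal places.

Weight on ground-station outage=true, given the evidence: 0.104885 + 0.003642 = 0.108527
Normalizer over all consistent configurations: 0.53×0.868×0.969 + 0.7×0.868×0.031 + 0.82×0.132×0.969 + 0.89×0.132×0.031 = 0.573142
Posterior = 0.108527 / 0.573142 ≈ 0.1894

Pr(ground-station outage | telemetry dropout, attitude-control fault) ≈ 0.1894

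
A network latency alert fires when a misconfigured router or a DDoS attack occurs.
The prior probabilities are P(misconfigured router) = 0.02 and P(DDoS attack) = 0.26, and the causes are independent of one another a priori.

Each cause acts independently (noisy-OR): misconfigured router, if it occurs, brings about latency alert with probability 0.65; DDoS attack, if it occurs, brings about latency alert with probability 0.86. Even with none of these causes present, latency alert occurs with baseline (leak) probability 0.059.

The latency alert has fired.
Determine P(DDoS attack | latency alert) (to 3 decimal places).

P(DDoS attack | latency alert) ≈ 0.811

Under noisy-OR, P(latency alert | causes) = 1 − (1−0.059)·∏(1−qᵢ) over the active causes.
Weight on DDoS attack=true, given the evidence: 0.221233 + 0.004960 = 0.226193
Normalizer over all consistent configurations: 0.059·0.98·0.74 + 0.86826·0.98·0.26 + 0.67065·0.02·0.74 + 0.953891·0.02·0.26 = 0.278906
P(DDoS attack | latency alert) = 0.226193/0.278906 ≈ 0.811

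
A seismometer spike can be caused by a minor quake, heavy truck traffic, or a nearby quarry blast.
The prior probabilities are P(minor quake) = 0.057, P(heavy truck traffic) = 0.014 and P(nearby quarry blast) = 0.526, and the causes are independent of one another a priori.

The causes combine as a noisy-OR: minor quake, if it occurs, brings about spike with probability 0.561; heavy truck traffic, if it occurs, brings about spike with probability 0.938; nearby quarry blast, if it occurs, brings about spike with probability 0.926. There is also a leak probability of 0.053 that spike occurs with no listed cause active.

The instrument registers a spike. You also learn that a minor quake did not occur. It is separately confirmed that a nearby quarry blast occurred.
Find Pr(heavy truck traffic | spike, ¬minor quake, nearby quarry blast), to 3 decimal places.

Under noisy-OR, P(spike | causes) = 1 − (1−0.053)·∏(1−qᵢ) over the active causes.
P(spike | ¬minor quake, nearby quarry blast) = 0.929922×0.986 + 0.995655×0.014 = 0.916903 + 0.013939 = 0.930842
Of this, 0.013939 comes from 0.995655×0.014 (the heavy truck traffic=true cases).
P(heavy truck traffic | spike, ¬minor quake, nearby quarry blast) = 0.013939 / 0.930842 ≈ 0.015

Pr(heavy truck traffic | spike, ¬minor quake, nearby quarry blast) ≈ 0.015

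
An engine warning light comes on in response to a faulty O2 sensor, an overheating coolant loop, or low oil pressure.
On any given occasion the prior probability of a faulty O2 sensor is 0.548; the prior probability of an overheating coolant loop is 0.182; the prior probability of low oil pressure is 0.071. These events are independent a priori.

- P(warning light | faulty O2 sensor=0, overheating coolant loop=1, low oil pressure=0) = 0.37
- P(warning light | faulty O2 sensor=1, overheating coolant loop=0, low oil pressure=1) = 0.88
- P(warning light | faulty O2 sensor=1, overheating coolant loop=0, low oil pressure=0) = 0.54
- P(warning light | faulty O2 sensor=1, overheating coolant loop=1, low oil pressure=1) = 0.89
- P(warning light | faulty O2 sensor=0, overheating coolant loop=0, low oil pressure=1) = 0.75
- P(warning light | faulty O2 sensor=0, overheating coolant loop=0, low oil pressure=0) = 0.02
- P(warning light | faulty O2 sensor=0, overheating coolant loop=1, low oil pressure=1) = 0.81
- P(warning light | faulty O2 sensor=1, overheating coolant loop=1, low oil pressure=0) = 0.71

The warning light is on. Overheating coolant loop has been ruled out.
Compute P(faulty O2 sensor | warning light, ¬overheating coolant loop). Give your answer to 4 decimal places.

Enumerate the 4 (faulty O2 sensor, low oil pressure) configurations and weight by the priors:
  P(warning light | ¬overheating coolant loop) = 0.02·0.452·0.929 + 0.75·0.452·0.071 + 0.54·0.548·0.929 + 0.88·0.548·0.071
        = 0.008398 + 0.024069 + 0.274910 + 0.034239 = 0.341616
Keeping only the faulty O2 sensor-present terms gives 0.309149, so
  P(faulty O2 sensor | warning light, ¬overheating coolant loop) = 0.309149 / 0.341616 ≈ 0.9050

P(faulty O2 sensor | warning light, ¬overheating coolant loop) ≈ 0.9050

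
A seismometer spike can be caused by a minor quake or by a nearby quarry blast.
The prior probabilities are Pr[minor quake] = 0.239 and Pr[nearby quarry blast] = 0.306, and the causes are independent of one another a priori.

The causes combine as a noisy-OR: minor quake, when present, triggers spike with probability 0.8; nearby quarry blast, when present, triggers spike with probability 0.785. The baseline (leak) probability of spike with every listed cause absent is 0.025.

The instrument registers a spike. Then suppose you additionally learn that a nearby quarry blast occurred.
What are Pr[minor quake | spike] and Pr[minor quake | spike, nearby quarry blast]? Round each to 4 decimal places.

Under noisy-OR, P(spike | causes) = 1 − (1−0.025)·∏(1−qᵢ) over the active causes.
P(spike) = 0.025*0.761*0.694 + 0.790375*0.761*0.306 + 0.805*0.239*0.694 + 0.958075*0.239*0.306 = 0.013203 + 0.184051 + 0.133522 + 0.070068 = 0.400844
The minor quake-present share is 0.133522 + 0.070068 = 0.203590.
Hence the posterior is 0.203590/0.400844 ≈ 0.5079.

Now condition on the additional information:
Enumerate both values of minor quake and weight by the priors:
  P(spike | nearby quarry blast) = 0.790375*0.761 + 0.958075*0.239
        = 0.601475 + 0.228980 = 0.830455
Configurations with minor quake contribute 0.228980, so
  P(minor quake | spike, nearby quarry blast) = 0.228980 / 0.830455 ≈ 0.2757

Pr[minor quake | spike] ≈ 0.5079; Pr[minor quake | spike, nearby quarry blast] ≈ 0.2757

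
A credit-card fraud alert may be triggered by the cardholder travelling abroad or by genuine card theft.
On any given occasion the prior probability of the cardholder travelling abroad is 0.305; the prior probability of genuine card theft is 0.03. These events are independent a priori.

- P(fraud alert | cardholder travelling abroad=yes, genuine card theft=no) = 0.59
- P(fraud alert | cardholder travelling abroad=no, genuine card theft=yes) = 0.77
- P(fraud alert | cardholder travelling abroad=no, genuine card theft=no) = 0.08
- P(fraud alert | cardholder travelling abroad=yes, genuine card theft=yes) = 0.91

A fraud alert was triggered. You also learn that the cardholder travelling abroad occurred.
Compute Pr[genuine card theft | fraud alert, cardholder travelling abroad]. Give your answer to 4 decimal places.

P(fraud alert | cardholder travelling abroad) = 0.59*0.97 + 0.91*0.03 = 0.572300 + 0.027300 = 0.599600
Restricting to configurations with genuine card theft present: 0.91*0.03 = 0.027300.
Hence the posterior is 0.027300/0.599600 ≈ 0.0455.

Pr[genuine card theft | fraud alert, cardholder travelling abroad] ≈ 0.0455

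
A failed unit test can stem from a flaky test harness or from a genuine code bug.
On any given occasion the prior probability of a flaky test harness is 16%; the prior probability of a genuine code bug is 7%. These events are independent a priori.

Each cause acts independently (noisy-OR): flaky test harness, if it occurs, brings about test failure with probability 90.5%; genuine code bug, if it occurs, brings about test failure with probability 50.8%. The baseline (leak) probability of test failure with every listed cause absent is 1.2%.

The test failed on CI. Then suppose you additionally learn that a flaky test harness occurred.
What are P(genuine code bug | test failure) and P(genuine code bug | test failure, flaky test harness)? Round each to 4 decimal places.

Under noisy-OR, P(test failure | causes) = 1 − (1−0.012)·∏(1−qᵢ) over the active causes.
Numerator (weight on configurations with genuine code bug): 0.030218 + 0.010683 = 0.040901
Normalizer over all consistent configurations: 0.012×0.84×0.93 + 0.513904×0.84×0.07 + 0.90614×0.16×0.93 + 0.953821×0.16×0.07 = 0.185109
P(genuine code bug | test failure) = 0.040901/0.185109 ≈ 0.2210

Now condition on the additional information:
Weight on genuine code bug=true, given the evidence: 0.953821×0.07 = 0.066767
The normalizing constant is 0.90614×0.93 + 0.953821×0.07 = 0.909477
Posterior = 0.066767 / 0.909477 ≈ 0.0734
This is intercausal reasoning (explaining away): once flaky test harness accounts for the test failure, genuine code bug becomes less likely.

P(genuine code bug | test failure) ≈ 0.2210; P(genuine code bug | test failure, flaky test harness) ≈ 0.0734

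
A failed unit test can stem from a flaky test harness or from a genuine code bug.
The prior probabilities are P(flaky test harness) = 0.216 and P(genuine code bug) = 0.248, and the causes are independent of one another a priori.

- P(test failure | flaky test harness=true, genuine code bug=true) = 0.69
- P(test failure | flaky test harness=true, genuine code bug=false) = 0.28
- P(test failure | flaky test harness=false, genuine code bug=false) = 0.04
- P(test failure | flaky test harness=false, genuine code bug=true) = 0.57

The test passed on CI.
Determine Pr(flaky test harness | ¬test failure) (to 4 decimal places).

By total probability over the 4 (flaky test harness, genuine code bug) configurations:
  P(¬test failure) = 0.96×0.784×0.752 + 0.43×0.784×0.248 + 0.72×0.216×0.752 + 0.31×0.216×0.248
        = 0.565985 + 0.083606 + 0.116951 + 0.016606 = 0.783148
The terms with flaky test harness present sum to 0.133557, so
  P(flaky test harness | ¬test failure) = 0.133557 / 0.783148 ≈ 0.1705

Pr(flaky test harness | ¬test failure) ≈ 0.1705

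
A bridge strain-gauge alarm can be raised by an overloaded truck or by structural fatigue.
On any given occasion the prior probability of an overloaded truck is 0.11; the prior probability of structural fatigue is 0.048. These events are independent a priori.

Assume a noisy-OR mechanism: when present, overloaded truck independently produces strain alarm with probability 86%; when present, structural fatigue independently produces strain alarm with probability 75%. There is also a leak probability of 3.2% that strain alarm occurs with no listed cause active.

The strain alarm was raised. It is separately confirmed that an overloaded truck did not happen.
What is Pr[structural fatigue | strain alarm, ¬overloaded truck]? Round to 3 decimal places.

Pr[structural fatigue | strain alarm, ¬overloaded truck] ≈ 0.544

Under noisy-OR, P(strain alarm | causes) = 1 − (1−0.032)·∏(1−qᵢ) over the active causes.
Enumerate both values of structural fatigue and weight by the priors:
  P(strain alarm | ¬overloaded truck) = 0.032·0.952 + 0.758·0.048
        = 0.030464 + 0.036384 = 0.066848
Keeping only the structural fatigue-present terms gives 0.036384, so
  P(structural fatigue | strain alarm, ¬overloaded truck) = 0.036384 / 0.066848 ≈ 0.544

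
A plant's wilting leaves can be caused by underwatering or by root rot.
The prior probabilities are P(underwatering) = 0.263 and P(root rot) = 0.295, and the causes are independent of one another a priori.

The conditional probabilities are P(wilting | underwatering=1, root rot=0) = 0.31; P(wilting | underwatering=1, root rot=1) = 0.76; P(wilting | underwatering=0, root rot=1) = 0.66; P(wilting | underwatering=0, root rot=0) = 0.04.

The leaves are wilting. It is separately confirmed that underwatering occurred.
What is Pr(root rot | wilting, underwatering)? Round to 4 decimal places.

Pr(root rot | wilting, underwatering) ≈ 0.5064

By total probability over both values of root rot:
  P(wilting | underwatering) = 0.31×0.705 + 0.76×0.295
        = 0.218550 + 0.224200 = 0.442750
Keeping only the root rot-present terms gives 0.224200, so
  P(root rot | wilting, underwatering) = 0.224200 / 0.442750 ≈ 0.5064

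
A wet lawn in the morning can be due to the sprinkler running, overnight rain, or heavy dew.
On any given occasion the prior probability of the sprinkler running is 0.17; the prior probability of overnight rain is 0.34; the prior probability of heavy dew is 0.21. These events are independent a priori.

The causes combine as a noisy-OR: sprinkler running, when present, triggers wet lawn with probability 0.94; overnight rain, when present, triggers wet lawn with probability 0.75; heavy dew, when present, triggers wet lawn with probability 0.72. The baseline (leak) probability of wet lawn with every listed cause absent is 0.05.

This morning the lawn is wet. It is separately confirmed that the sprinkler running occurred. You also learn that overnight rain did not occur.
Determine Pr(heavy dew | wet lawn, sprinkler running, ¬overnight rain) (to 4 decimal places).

Under noisy-OR, P(wet lawn | causes) = 1 − (1−0.05)·∏(1−qᵢ) over the active causes.
By total probability over both values of heavy dew:
  P(wet lawn | sprinkler running, ¬overnight rain) = 0.943·0.79 + 0.98404·0.21
        = 0.744970 + 0.206648 = 0.951618
The terms with heavy dew present sum to 0.206648, so
  P(heavy dew | wet lawn, sprinkler running, ¬overnight rain) = 0.206648 / 0.951618 ≈ 0.2172

Pr(heavy dew | wet lawn, sprinkler running, ¬overnight rain) ≈ 0.2172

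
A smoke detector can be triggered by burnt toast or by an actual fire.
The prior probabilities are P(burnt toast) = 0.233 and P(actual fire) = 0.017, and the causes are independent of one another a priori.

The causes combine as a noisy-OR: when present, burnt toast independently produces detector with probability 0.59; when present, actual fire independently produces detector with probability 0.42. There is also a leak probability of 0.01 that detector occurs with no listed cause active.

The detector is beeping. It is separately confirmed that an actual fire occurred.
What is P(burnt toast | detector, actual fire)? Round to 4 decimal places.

Under noisy-OR, P(detector | causes) = 1 − (1−0.01)·∏(1−qᵢ) over the active causes.
P(detector | actual fire) = 0.4258·0.767 + 0.764578·0.233 = 0.326589 + 0.178147 = 0.504736
Restricting to configurations with burnt toast present: 0.764578·0.233 = 0.178147.
So P(burnt toast | detector, actual fire) = 0.178147/0.504736 ≈ 0.3530.

P(burnt toast | detector, actual fire) ≈ 0.3530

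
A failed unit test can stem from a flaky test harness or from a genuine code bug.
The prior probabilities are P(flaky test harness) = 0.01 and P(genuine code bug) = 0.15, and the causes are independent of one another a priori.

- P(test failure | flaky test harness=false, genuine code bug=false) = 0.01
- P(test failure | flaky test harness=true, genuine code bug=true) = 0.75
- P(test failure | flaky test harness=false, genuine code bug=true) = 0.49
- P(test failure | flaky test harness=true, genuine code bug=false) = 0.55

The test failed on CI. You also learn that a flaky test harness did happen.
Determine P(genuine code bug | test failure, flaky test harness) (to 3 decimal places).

P(test failure | flaky test harness) = 0.55·0.85 + 0.75·0.15 = 0.467500 + 0.112500 = 0.580000
Of this, 0.112500 comes from 0.75·0.15 (the genuine code bug=true cases).
Hence the posterior is 0.112500/0.580000 ≈ 0.194.

P(genuine code bug | test failure, flaky test harness) ≈ 0.194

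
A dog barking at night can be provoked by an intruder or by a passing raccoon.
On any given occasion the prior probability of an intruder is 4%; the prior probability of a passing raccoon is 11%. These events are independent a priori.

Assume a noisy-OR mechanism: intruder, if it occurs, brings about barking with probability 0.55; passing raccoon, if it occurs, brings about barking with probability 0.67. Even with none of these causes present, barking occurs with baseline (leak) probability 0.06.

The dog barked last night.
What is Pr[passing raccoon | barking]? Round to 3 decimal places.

Pr[passing raccoon | barking] ≈ 0.516

Under noisy-OR, P(barking | causes) = 1 − (1−0.06)·∏(1−qᵢ) over the active causes.
By total probability over the 4 (intruder, passing raccoon) configurations:
  P(barking) = 0.06×0.96×0.89 + 0.6898×0.96×0.11 + 0.577×0.04×0.89 + 0.86041×0.04×0.11
        = 0.051264 + 0.072843 + 0.020541 + 0.003786 = 0.148434
Keeping only the passing raccoon-present terms gives 0.076629, so
  P(passing raccoon | barking) = 0.076629 / 0.148434 ≈ 0.516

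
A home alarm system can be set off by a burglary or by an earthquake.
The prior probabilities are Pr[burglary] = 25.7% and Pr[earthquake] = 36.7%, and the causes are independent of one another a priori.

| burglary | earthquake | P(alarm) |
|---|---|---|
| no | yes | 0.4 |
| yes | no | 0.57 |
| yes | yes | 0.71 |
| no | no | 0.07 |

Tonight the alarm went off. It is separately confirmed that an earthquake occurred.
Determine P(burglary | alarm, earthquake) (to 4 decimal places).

By total probability over both values of burglary:
  P(alarm | earthquake) = 0.4·0.743 + 0.71·0.257
        = 0.297200 + 0.182470 = 0.479670
Keeping only the burglary-present terms gives 0.182470, so
  P(burglary | alarm, earthquake) = 0.182470 / 0.479670 ≈ 0.3804

P(burglary | alarm, earthquake) ≈ 0.3804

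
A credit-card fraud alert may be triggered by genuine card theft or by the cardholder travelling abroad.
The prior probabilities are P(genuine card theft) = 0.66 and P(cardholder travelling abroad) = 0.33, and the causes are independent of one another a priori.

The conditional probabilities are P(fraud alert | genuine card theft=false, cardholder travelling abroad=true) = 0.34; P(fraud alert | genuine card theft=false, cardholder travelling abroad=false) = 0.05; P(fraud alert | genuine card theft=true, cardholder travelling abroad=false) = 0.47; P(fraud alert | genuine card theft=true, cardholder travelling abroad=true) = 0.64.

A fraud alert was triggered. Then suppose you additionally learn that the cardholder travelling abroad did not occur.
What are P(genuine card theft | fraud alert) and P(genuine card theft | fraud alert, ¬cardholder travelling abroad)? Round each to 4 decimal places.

P(genuine card theft | fraud alert) ≈ 0.8751; P(genuine card theft | fraud alert, ¬cardholder travelling abroad) ≈ 0.9480

Numerator (weight on configurations with genuine card theft): 0.207834 + 0.139392 = 0.347226
The normalizing constant is 0.05·0.34·0.67 + 0.34·0.34·0.33 + 0.47·0.66·0.67 + 0.64·0.66·0.33 = 0.396764
P(genuine card theft | fraud alert) = 0.347226/0.396764 ≈ 0.8751

With the extra evidence:
P(fraud alert | ¬cardholder travelling abroad) = 0.05×0.34 + 0.47×0.66 = 0.017000 + 0.310200 = 0.327200
The genuine card theft-present share is 0.47×0.66 = 0.310200.
So P(genuine card theft | fraud alert, ¬cardholder travelling abroad) = 0.310200/0.327200 ≈ 0.9480.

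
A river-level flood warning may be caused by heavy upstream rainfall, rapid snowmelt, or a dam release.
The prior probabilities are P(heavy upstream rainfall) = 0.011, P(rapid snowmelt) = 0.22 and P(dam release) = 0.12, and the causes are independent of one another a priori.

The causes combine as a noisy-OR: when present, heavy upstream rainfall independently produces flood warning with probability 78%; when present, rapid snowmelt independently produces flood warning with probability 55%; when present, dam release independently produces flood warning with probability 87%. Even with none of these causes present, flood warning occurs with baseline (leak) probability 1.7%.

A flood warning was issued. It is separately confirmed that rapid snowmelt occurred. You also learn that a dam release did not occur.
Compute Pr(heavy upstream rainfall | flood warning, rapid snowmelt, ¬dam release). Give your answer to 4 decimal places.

Pr(heavy upstream rainfall | flood warning, rapid snowmelt, ¬dam release) ≈ 0.0177

Under noisy-OR, P(flood warning | causes) = 1 − (1−0.017)·∏(1−qᵢ) over the active causes.
Weight on heavy upstream rainfall=true, given the evidence: 0.902683*0.011 = 0.009930
The normalizing constant is 0.55765*0.989 + 0.902683*0.011 = 0.561446
Posterior = 0.009930 / 0.561446 ≈ 0.0177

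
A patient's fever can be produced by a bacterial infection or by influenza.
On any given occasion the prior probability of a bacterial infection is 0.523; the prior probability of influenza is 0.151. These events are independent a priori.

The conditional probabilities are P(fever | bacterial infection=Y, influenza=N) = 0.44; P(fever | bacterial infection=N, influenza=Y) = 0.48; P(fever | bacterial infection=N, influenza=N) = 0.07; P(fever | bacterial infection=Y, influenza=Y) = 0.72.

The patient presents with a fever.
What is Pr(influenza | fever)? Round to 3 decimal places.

Pr(influenza | fever) ≈ 0.290

Enumerate the 4 (bacterial infection, influenza) configurations and weight by the priors:
  P(fever) = 0.07·0.477·0.849 + 0.48·0.477·0.151 + 0.44·0.523·0.849 + 0.72·0.523·0.151
        = 0.028348 + 0.034573 + 0.195372 + 0.056861 = 0.315154
Configurations with influenza contribute 0.091434, so
  P(influenza | fever) = 0.091434 / 0.315154 ≈ 0.290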